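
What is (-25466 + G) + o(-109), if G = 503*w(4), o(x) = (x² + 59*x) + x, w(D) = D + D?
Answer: -16101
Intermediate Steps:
w(D) = 2*D
o(x) = x² + 60*x
G = 4024 (G = 503*(2*4) = 503*8 = 4024)
(-25466 + G) + o(-109) = (-25466 + 4024) - 109*(60 - 109) = -21442 - 109*(-49) = -21442 + 5341 = -16101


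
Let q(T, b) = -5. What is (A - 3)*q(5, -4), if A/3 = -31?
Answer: 480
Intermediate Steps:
A = -93 (A = 3*(-31) = -93)
(A - 3)*q(5, -4) = (-93 - 3)*(-5) = -96*(-5) = 480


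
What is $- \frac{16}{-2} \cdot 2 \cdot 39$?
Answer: $624$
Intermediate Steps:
$- \frac{16}{-2} \cdot 2 \cdot 39 = \left(-16\right) \left(- \frac{1}{2}\right) 2 \cdot 39 = 8 \cdot 2 \cdot 39 = 16 \cdot 39 = 624$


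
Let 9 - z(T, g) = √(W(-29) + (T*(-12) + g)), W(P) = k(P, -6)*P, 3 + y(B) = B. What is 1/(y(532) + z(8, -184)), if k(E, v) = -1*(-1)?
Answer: 538/289753 + I*√309/289753 ≈ 0.0018568 + 6.0667e-5*I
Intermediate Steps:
k(E, v) = 1
y(B) = -3 + B
W(P) = P (W(P) = 1*P = P)
z(T, g) = 9 - √(-29 + g - 12*T) (z(T, g) = 9 - √(-29 + (T*(-12) + g)) = 9 - √(-29 + (-12*T + g)) = 9 - √(-29 + (g - 12*T)) = 9 - √(-29 + g - 12*T))
1/(y(532) + z(8, -184)) = 1/((-3 + 532) + (9 - √(-29 - 184 - 12*8))) = 1/(529 + (9 - √(-29 - 184 - 96))) = 1/(529 + (9 - √(-309))) = 1/(529 + (9 - I*√309)) = 1/(538 - I*√309)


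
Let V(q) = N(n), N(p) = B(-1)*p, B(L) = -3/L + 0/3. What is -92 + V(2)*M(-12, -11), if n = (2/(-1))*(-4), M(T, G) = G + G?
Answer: -620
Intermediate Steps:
B(L) = -3/L (B(L) = -3/L + 0*(1/3) = -3/L + 0 = -3/L)
M(T, G) = 2*G
n = 8 (n = (2*(-1))*(-4) = -2*(-4) = 8)
N(p) = 3*p (N(p) = (-3/(-1))*p = (-3*(-1))*p = 3*p)
V(q) = 24 (V(q) = 3*8 = 24)
-92 + V(2)*M(-12, -11) = -92 + 24*(2*(-11)) = -92 + 24*(-22) = -92 - 528 = -620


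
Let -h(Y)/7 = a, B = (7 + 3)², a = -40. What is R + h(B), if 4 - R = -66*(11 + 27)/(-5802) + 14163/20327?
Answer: 5560171049/19656209 ≈ 282.87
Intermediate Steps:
B = 100 (B = 10² = 100)
h(Y) = 280 (h(Y) = -7*(-40) = 280)
R = 56432529/19656209 (R = 4 - (-66*(11 + 27)/(-5802) + 14163/20327) = 4 - (-66*38*(-1/5802) + 14163*(1/20327)) = 4 - (-2508*(-1/5802) + 14163/20327) = 4 - (418/967 + 14163/20327) = 4 - 1*22192307/19656209 = 4 - 22192307/19656209 = 56432529/19656209 ≈ 2.8710)
R + h(B) = 56432529/19656209 + 280 = 5560171049/19656209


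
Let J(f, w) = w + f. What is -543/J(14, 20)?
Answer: -543/34 ≈ -15.971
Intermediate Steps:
J(f, w) = f + w
-543/J(14, 20) = -543/(14 + 20) = -543/34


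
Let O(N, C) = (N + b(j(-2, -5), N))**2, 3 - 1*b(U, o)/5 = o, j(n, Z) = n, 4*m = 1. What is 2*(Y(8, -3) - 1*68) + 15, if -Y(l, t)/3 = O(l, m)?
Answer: -1855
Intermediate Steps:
m = 1/4 (m = (1/4)*1 = 1/4 ≈ 0.25000)
b(U, o) = 15 - 5*o
O(N, C) = (15 - 4*N)**2 (O(N, C) = (N + (15 - 5*N))**2 = (15 - 4*N)**2)
Y(l, t) = -3*(-15 + 4*l)**2
2*(Y(8, -3) - 1*68) + 15 = 2*(-3*(-15 + 4*8)**2 - 1*68) + 15 = 2*(-3*(-15 + 32)**2 - 68) + 15 = 2*(-3*17**2 - 68) + 15 = 2*(-3*289 - 68) + 15 = 2*(-867 - 68) + 15 = 2*(-935) + 15 = -1870 + 15 = -1855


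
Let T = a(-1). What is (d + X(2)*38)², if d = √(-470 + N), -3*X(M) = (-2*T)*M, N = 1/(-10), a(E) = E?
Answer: 188731/90 - 152*I*√47010/15 ≈ 2097.0 - 2197.1*I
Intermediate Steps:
T = -1
N = -⅒ ≈ -0.10000
X(M) = -2*M/3 (X(M) = -(-2*(-1))*M/3 = -2*M/3)
d = I*√47010/10 (d = √(-470 - ⅒) = √(-4701/10) = I*√47010/10 ≈ 21.682*I)
(d + X(2)*38)² = (I*√47010/10 - ⅔*2*38)² = (I*√47010/10 - 4/3*38)² = (I*√47010/10 - 152/3)² = (-152/3 + I*√47010/10)²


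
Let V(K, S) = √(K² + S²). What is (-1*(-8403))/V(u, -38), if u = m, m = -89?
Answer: 8403*√9365/9365 ≈ 86.832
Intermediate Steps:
u = -89
(-1*(-8403))/V(u, -38) = (-1*(-8403))/(√((-89)² + (-38)²)) = 8403/(√(7921 + 1444)) = 8403/(√9365) = 8403*(√9365/9365) = 8403*√9365/9365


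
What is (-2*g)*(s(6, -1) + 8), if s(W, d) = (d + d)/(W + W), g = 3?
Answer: -47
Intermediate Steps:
s(W, d) = d/W (s(W, d) = (2*d)/((2*W)) = (2*d)*(1/(2*W)) = d/W)
(-2*g)*(s(6, -1) + 8) = (-2*3)*(-1/6 + 8) = -6*(-1*1/6 + 8) = -6*(-1/6 + 8) = -6*47/6 = -47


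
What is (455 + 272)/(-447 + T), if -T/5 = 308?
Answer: -727/1987 ≈ -0.36588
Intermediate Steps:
T = -1540 (T = -5*308 = -1540)
(455 + 272)/(-447 + T) = (455 + 272)/(-447 - 1540) = 727/(-1987) = 727*(-1/1987) = -727/1987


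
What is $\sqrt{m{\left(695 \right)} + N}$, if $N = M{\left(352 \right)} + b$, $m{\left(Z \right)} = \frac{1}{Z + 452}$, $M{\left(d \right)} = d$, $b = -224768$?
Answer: $\frac{i \sqrt{295243708197}}{1147} \approx 473.73 i$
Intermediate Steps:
$m{\left(Z \right)} = \frac{1}{452 + Z}$
$N = -224416$ ($N = 352 - 224768 = -224416$)
$\sqrt{m{\left(695 \right)} + N} = \sqrt{\frac{1}{452 + 695} - 224416} = \sqrt{\frac{1}{1147} - 224416} = \sqrt{- \frac{257405151}{1147}} = \frac{i \sqrt{295243708197}}{1147}$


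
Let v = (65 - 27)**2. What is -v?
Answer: -1444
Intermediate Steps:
v = 1444 (v = 38**2 = 1444)
-v = -1*1444 = -1444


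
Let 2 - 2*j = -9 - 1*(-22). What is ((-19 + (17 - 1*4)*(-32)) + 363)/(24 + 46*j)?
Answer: 72/229 ≈ 0.31441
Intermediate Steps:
j = -11/2 (j = 1 - (-9 - 1*(-22))/2 = 1 - (-9 + 22)/2 = 1 - 1/2*13 = 1 - 13/2 = -11/2 ≈ -5.5000)
((-19 + (17 - 1*4)*(-32)) + 363)/(24 + 46*j) = ((-19 + (17 - 1*4)*(-32)) + 363)/(24 + 46*(-11/2)) = ((-19 + (17 - 4)*(-32)) + 363)/(24 - 253) = ((-19 + 13*(-32)) + 363)/(-229) = ((-19 - 416) + 363)*(-1/229) = (-435 + 363)*(-1/229) = -72*(-1/229) = 72/229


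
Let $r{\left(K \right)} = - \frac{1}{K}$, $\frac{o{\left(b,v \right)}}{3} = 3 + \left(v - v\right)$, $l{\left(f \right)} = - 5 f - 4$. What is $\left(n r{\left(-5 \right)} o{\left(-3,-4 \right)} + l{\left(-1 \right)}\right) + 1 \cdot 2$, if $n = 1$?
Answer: $\frac{24}{5} \approx 4.8$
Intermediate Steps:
$l{\left(f \right)} = -4 - 5 f$
$o{\left(b,v \right)} = 9$ ($o{\left(b,v \right)} = 3 \left(3 + \left(v - v\right)\right) = 3 \left(3 + 0\right) = 3 \cdot 3 = 9$)
$\left(n r{\left(-5 \right)} o{\left(-3,-4 \right)} + l{\left(-1 \right)}\right) + 1 \cdot 2 = \left(1 \left(- \frac{1}{-5}\right) 9 - -1\right) + 1 \cdot 2 = \left(1 \left(\left(-1\right) \left(- \frac{1}{5}\right)\right) 9 + \left(-4 + 5\right)\right) + 2 = \left(1 \cdot \frac{1}{5} \cdot 9 + 1\right) + 2 = \left(\frac{1}{5} \cdot 9 + 1\right) + 2 = \left(\frac{9}{5} + 1\right) + 2 = \frac{14}{5} + 2 = \frac{24}{5}$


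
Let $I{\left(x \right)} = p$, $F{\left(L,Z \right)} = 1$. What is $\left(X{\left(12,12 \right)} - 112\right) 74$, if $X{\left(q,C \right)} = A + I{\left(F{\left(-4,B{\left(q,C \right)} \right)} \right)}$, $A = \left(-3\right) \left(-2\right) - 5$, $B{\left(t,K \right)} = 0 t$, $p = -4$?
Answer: $-8510$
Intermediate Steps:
$B{\left(t,K \right)} = 0$
$A = 1$ ($A = 6 - 5 = 1$)
$I{\left(x \right)} = -4$
$X{\left(q,C \right)} = -3$ ($X{\left(q,C \right)} = 1 - 4 = -3$)
$\left(X{\left(12,12 \right)} - 112\right) 74 = \left(-3 - 112\right) 74 = \left(-115\right) 74 = -8510$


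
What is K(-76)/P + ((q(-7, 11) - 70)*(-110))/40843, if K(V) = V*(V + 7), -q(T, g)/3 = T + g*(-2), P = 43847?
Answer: 12016982/162803911 ≈ 0.073813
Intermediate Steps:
q(T, g) = -3*T + 6*g (q(T, g) = -3*(T + g*(-2)) = -3*(T - 2*g) = -3*T + 6*g)
K(V) = V*(7 + V)
K(-76)/P + ((q(-7, 11) - 70)*(-110))/40843 = -76*(7 - 76)/43847 + (((-3*(-7) + 6*11) - 70)*(-110))/40843 = -76*(-69)*(1/43847) + (((21 + 66) - 70)*(-110))*(1/40843) = 5244*(1/43847) + ((87 - 70)*(-110))*(1/40843) = 5244/43847 + (17*(-110))*(1/40843) = 5244/43847 - 1870*1/40843 = 5244/43847 - 170/3713 = 12016982/162803911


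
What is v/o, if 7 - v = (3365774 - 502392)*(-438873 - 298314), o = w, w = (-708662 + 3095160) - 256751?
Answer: 2110847986441/2129747 ≈ 9.9113e+5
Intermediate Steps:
w = 2129747 (w = 2386498 - 256751 = 2129747)
o = 2129747
v = 2110847986441 (v = 7 - (3365774 - 502392)*(-438873 - 298314) = 7 - 2863382*(-737187) = 7 - 1*(-2110847986434) = 7 + 2110847986434 = 2110847986441)
v/o = 2110847986441/2129747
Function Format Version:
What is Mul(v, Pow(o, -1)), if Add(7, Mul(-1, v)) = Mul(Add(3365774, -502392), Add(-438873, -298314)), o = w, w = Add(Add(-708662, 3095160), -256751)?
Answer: Rational(2110847986441, 2129747) ≈ 9.9113e+5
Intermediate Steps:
w = 2129747 (w = Add(2386498, -256751) = 2129747)
o = 2129747
v = 2110847986441 (v = Add(7, Mul(-1, Mul(Add(3365774, -502392), Add(-438873, -298314)))) = Add(7, Mul(-1, Mul(2863382, -737187))) = Add(7, Mul(-1, -2110847986434)) = Add(7, 2110847986434) = 2110847986441)
Mul(v, Pow(o, -1)) = Mul(2110847986441, Pow(2129747, -1)) = Mul(2110847986441, Rational(1, 2129747)) = Rational(2110847986441, 2129747)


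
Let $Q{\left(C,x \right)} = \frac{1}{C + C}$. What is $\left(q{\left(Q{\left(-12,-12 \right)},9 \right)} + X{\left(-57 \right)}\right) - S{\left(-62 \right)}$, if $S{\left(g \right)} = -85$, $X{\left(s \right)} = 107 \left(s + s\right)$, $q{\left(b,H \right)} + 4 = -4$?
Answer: $-12121$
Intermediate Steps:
$Q{\left(C,x \right)} = \frac{1}{2 C}$
$q{\left(b,H \right)} = -8$ ($q{\left(b,H \right)} = -4 - 4 = -8$)
$X{\left(s \right)} = 214 s$ ($X{\left(s \right)} = 107 \cdot 2 s = 214 s$)
$\left(q{\left(Q{\left(-12,-12 \right)},9 \right)} + X{\left(-57 \right)}\right) - S{\left(-62 \right)} = \left(-8 + 214 \left(-57\right)\right) - -85 = \left(-8 - 12198\right) + 85 = -12206 + 85 = -12121$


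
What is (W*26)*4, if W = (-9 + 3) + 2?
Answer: -416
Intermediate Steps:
W = -4 (W = -6 + 2 = -4)
(W*26)*4 = -4*26*4 = -104*4 = -416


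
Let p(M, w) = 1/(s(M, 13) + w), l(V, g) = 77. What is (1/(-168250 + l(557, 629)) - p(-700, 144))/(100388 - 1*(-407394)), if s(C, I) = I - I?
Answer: -168317/12296912009184 ≈ -1.3688e-8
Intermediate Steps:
s(C, I) = 0
p(M, w) = 1/w (p(M, w) = 1/(0 + w) = 1/w)
(1/(-168250 + l(557, 629)) - p(-700, 144))/(100388 - 1*(-407394)) = (1/(-168250 + 77) - 1/144)/(100388 - 1*(-407394)) = (1/(-168173) - 1*1/144)/(100388 + 407394) = (-1/168173 - 1/144)/507782 = -168317/24216912*1/507782 = -168317/12296912009184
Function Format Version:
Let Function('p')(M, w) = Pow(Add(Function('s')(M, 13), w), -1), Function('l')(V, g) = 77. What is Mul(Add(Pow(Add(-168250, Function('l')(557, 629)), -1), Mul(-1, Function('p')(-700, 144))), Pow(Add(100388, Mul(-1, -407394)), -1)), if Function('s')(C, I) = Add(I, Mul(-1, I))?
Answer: Rational(-168317, 12296912009184) ≈ -1.3688e-8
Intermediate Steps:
Function('s')(C, I) = 0
Function('p')(M, w) = Pow(w, -1) (Function('p')(M, w) = Pow(Add(0, w), -1) = Pow(w, -1))
Mul(Add(Pow(Add(-168250, Function('l')(557, 629)), -1), Mul(-1, Function('p')(-700, 144))), Pow(Add(100388, Mul(-1, -407394)), -1)) = Mul(Add(Pow(Add(-168250, 77), -1), Mul(-1, Pow(144, -1))), Pow(Add(100388, Mul(-1, -407394)), -1)) = Mul(Add(Pow(-168173, -1), Mul(-1, Rational(1, 144))), Pow(Add(100388, 407394), -1)) = Mul(Add(Rational(-1, 168173), Rational(-1, 144)), Pow(507782, -1)) = Mul(Rational(-168317, 24216912), Rational(1, 507782)) = Rational(-168317, 12296912009184)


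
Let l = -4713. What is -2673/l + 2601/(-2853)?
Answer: -171572/498007 ≈ -0.34452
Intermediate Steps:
-2673/l + 2601/(-2853) = -2673/(-4713) + 2601/(-2853) = -2673*(-1/4713) + 2601*(-1/2853) = 891/1571 - 289/317 = -171572/498007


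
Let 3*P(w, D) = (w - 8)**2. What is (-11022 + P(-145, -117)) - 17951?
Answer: -21170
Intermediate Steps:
P(w, D) = (-8 + w)**2/3 (P(w, D) = (w - 8)**2/3 = (-8 + w)**2/3)
(-11022 + P(-145, -117)) - 17951 = (-11022 + (-8 - 145)**2/3) - 17951 = (-11022 + (1/3)*(-153)**2) - 17951 = (-11022 + (1/3)*23409) - 17951 = (-11022 + 7803) - 17951 = -3219 - 17951 = -21170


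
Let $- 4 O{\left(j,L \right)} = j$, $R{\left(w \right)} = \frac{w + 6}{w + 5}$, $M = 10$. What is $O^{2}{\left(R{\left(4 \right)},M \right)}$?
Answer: $\frac{25}{324} \approx 0.07716$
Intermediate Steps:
$R{\left(w \right)} = \frac{6 + w}{5 + w}$
$O{\left(j,L \right)} = - \frac{j}{4}$
$O^{2}{\left(R{\left(4 \right)},M \right)} = \left(- \frac{\frac{1}{5 + 4} \left(6 + 4\right)}{4}\right)^{2} = \left(- \frac{\frac{1}{9} \cdot 10}{4}\right)^{2} = \left(\left(- \frac{1}{4}\right) \frac{10}{9}\right)^{2} = \left(- \frac{5}{18}\right)^{2} = \frac{25}{324}$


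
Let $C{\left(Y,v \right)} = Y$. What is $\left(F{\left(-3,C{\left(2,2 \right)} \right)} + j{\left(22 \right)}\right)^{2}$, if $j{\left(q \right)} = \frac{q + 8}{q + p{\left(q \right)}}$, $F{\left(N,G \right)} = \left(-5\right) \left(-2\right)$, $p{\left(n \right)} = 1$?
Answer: $\frac{67600}{529} \approx 127.79$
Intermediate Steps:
$F{\left(N,G \right)} = 10$
$j{\left(q \right)} = \frac{8 + q}{1 + q}$ ($j{\left(q \right)} = \frac{q + 8}{q + 1} = \frac{8 + q}{1 + q}$)
$\left(F{\left(-3,C{\left(2,2 \right)} \right)} + j{\left(22 \right)}\right)^{2} = \left(10 + \frac{8 + 22}{1 + 22}\right)^{2} = \left(10 + \frac{1}{23} \cdot 30\right)^{2} = \left(10 + \frac{30}{23}\right)^{2} = \left(\frac{260}{23}\right)^{2} = \frac{67600}{529}$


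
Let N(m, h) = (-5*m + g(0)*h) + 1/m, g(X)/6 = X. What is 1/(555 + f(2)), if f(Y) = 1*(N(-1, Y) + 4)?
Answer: 1/563 ≈ 0.0017762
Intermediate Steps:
g(X) = 6*X
N(m, h) = 1/m - 5*m (N(m, h) = (-5*m + (6*0)*h) + 1/m = (-5*m + 0*h) + 1/m = (-5*m + 0) + 1/m = -5*m + 1/m = 1/m - 5*m)
f(Y) = 8 (f(Y) = 1*((1/(-1) - 5*(-1)) + 4) = 1*((-1 + 5) + 4) = 1*(4 + 4) = 1*8 = 8)
1/(555 + f(2)) = 1/(555 + 8) = 1/563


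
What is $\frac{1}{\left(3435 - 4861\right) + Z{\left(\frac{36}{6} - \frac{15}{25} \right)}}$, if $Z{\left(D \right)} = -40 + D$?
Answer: $- \frac{5}{7303} \approx -0.00068465$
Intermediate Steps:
$\frac{1}{\left(3435 - 4861\right) + Z{\left(\frac{36}{6} - \frac{15}{25} \right)}} = \frac{1}{\left(3435 - 4861\right) + \left(-40 + \left(\frac{36}{6} - \frac{15}{25}\right)\right)} = \frac{1}{-1426 + \left(-40 + \left(36 \cdot \frac{1}{6} - \frac{3}{5}\right)\right)} = \frac{1}{-1426 + \left(-40 + \left(6 - \frac{3}{5}\right)\right)} = \frac{1}{-1426 + \left(-40 + \frac{27}{5}\right)} = \frac{1}{-1426 - \frac{173}{5}} = \frac{1}{- \frac{7303}{5}} = - \frac{5}{7303}$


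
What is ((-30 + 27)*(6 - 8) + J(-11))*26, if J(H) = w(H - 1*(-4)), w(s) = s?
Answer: -26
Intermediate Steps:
J(H) = 4 + H (J(H) = H - 1*(-4) = H + 4 = 4 + H)
((-30 + 27)*(6 - 8) + J(-11))*26 = ((-30 + 27)*(6 - 8) + (4 - 11))*26 = (-3*(-2) - 7)*26 = (6 - 7)*26 = -1*26 = -26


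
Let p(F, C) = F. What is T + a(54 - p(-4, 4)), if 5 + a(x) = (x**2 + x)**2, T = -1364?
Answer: 11708715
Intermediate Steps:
a(x) = -5 + (x + x**2)**2 (a(x) = -5 + (x**2 + x)**2 = -5 + (x + x**2)**2)
T + a(54 - p(-4, 4)) = -1364 + (-5 + (54 - 1*(-4))**2*(1 + (54 - 1*(-4)))**2) = -1364 + (-5 + (54 + 4)**2*(1 + (54 + 4))**2) = -1364 + (-5 + 58**2*(1 + 58)**2) = -1364 + (-5 + 3364*59**2) = -1364 + (-5 + 3364*3481) = -1364 + (-5 + 11710084) = -1364 + 11710079 = 11708715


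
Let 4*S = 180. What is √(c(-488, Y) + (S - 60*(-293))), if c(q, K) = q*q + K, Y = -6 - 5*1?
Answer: √255758 ≈ 505.73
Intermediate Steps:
Y = -11 (Y = -6 - 5 = -11)
S = 45 (S = (¼)*180 = 45)
c(q, K) = K + q² (c(q, K) = q² + K = K + q²)
√(c(-488, Y) + (S - 60*(-293))) = √((-11 + (-488)²) + (45 - 60*(-293))) = √((-11 + 238144) + (45 + 17580)) = √(238133 + 17625) = √255758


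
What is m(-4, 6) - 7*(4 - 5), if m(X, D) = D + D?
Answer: 19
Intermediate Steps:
m(X, D) = 2*D
m(-4, 6) - 7*(4 - 5) = 2*6 - 7*(4 - 5) = 12 - 7*(-1) = 12 + 7 = 19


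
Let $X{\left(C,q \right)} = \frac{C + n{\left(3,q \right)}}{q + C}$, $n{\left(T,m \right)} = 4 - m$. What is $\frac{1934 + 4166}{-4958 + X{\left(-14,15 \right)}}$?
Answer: $- \frac{6100}{4983} \approx -1.2242$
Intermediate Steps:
$X{\left(C,q \right)} = \frac{4 + C - q}{C + q}$ ($X{\left(C,q \right)} = \frac{C - \left(-4 + q\right)}{q + C} = \frac{4 + C - q}{C + q}$)
$\frac{1934 + 4166}{-4958 + X{\left(-14,15 \right)}} = \frac{1934 + 4166}{-4958 + \frac{4 - 14 - 15}{-14 + 15}} = \frac{6100}{-4958 + \frac{4 - 14 - 15}{1}} = \frac{6100}{-4958 + 1 \left(-25\right)} = \frac{6100}{-4958 - 25} = \frac{6100}{-4983} = 6100 \left(- \frac{1}{4983}\right) = - \frac{6100}{4983}$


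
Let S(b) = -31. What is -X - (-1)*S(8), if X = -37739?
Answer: 37708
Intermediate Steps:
-X - (-1)*S(8) = -1*(-37739) - (-1)*(-31) = 37739 - 1*31 = 37739 - 31 = 37708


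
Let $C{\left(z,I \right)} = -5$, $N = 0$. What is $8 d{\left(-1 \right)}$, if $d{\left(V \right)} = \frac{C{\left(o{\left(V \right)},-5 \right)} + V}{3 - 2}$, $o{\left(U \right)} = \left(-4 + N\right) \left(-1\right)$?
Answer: $-48$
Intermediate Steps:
$o{\left(U \right)} = 4$ ($o{\left(U \right)} = \left(-4 + 0\right) \left(-1\right) = \left(-4\right) \left(-1\right) = 4$)
$d{\left(V \right)} = -5 + V$ ($d{\left(V \right)} = \frac{-5 + V}{3 - 2} = \frac{-5 + V}{1} = \left(-5 + V\right) 1 = -5 + V$)
$8 d{\left(-1 \right)} = 8 \left(-5 - 1\right) = 8 \left(-6\right) = -48$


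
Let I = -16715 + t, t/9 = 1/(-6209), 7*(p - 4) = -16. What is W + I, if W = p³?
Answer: -5083856020/304241 ≈ -16710.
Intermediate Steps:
p = 12/7 (p = 4 + (⅐)*(-16) = 4 - 16/7 = 12/7 ≈ 1.7143)
t = -9/6209 (t = 9/(-6209) = 9*(-1/6209) = -9/6209 ≈ -0.0014495)
I = -103783444/6209 (I = -16715 - 9/6209 = -103783444/6209 ≈ -16715.)
W = 1728/343 (W = (12/7)³ = 1728/343 ≈ 5.0379)
W + I = 1728/343 - 103783444/6209 = -5083856020/304241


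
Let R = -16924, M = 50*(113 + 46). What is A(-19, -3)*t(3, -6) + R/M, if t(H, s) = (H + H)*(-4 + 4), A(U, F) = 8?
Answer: -8462/3975 ≈ -2.1288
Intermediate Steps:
M = 7950 (M = 50*159 = 7950)
t(H, s) = 0 (t(H, s) = (2*H)*0 = 0)
A(-19, -3)*t(3, -6) + R/M = 8*0 - 16924/7950 = 0 - 16924*1/7950 = 0 - 8462/3975 = -8462/3975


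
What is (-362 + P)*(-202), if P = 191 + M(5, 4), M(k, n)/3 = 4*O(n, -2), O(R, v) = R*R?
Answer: -4242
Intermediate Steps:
O(R, v) = R²
M(k, n) = 12*n² (M(k, n) = 3*(4*n²) = 12*n²)
P = 383 (P = 191 + 12*4² = 191 + 12*16 = 191 + 192 = 383)
(-362 + P)*(-202) = (-362 + 383)*(-202) = 21*(-202) = -4242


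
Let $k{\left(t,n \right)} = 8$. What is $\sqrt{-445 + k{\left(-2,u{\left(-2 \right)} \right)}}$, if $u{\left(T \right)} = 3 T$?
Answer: $i \sqrt{437} \approx 20.905 i$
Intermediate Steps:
$\sqrt{-445 + k{\left(-2,u{\left(-2 \right)} \right)}} = \sqrt{-445 + 8} = \sqrt{-437} = i \sqrt{437}$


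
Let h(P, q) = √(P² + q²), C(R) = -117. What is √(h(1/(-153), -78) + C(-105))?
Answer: √(-304317 + 17*√142420357)/51 ≈ 6.245*I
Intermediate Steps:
√(h(1/(-153), -78) + C(-105)) = √(√((1/(-153))² + (-78)²) - 117) = √(√((-1/153)² + 6084) - 117) = √(√(1/23409 + 6084) - 117) = √(√(142420357/23409) - 117) = √(√142420357/153 - 117) = √(-117 + √142420357/153)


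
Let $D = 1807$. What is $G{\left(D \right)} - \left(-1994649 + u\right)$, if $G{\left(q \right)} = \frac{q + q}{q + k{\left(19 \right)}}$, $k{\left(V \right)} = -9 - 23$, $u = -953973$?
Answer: $\frac{5233807664}{1775} \approx 2.9486 \cdot 10^{6}$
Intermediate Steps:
$k{\left(V \right)} = -32$
$G{\left(q \right)} = \frac{2 q}{-32 + q}$ ($G{\left(q \right)} = \frac{q + q}{q - 32} = \frac{2 q}{-32 + q}$)
$G{\left(D \right)} - \left(-1994649 + u\right) = 2 \cdot 1807 \frac{1}{-32 + 1807} + \left(1994649 - -953973\right) = 2 \cdot 1807 \cdot \frac{1}{1775} + \left(1994649 + 953973\right) = 2 \cdot 1807 \cdot \frac{1}{1775} + 2948622 = \frac{3614}{1775} + 2948622 = \frac{5233807664}{1775}$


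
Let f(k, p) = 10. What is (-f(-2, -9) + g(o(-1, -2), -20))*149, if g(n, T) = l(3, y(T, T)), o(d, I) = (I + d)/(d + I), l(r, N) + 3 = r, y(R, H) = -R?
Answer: -1490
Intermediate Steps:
l(r, N) = -3 + r
o(d, I) = 1 (o(d, I) = (I + d)/(I + d) = 1)
g(n, T) = 0 (g(n, T) = -3 + 3 = 0)
(-f(-2, -9) + g(o(-1, -2), -20))*149 = (-1*10 + 0)*149 = (-10 + 0)*149 = -10*149 = -1490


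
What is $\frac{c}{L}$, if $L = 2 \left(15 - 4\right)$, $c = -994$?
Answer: $- \frac{497}{11} \approx -45.182$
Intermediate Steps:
$L = 22$ ($L = 2 \cdot 11 = 22$)
$\frac{c}{L} = - \frac{994}{22} = \left(-994\right) \frac{1}{22} = - \frac{497}{11}$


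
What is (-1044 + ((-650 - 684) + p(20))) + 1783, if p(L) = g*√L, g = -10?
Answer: -595 - 20*√5 ≈ -639.72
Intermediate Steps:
p(L) = -10*√L
(-1044 + ((-650 - 684) + p(20))) + 1783 = (-1044 + ((-650 - 684) - 20*√5)) + 1783 = (-1044 + (-1334 - 20*√5)) + 1783 = (-2378 - 20*√5) + 1783 = -595 - 20*√5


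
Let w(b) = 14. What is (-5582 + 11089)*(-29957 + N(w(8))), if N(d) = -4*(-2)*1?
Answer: -164929143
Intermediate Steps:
N(d) = 8 (N(d) = 8*1 = 8)
(-5582 + 11089)*(-29957 + N(w(8))) = (-5582 + 11089)*(-29957 + 8) = 5507*(-29949) = -164929143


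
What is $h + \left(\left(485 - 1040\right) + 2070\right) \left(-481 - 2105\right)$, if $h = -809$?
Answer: $-3918599$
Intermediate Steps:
$h + \left(\left(485 - 1040\right) + 2070\right) \left(-481 - 2105\right) = -809 + \left(\left(485 - 1040\right) + 2070\right) \left(-481 - 2105\right) = -809 + \left(-555 + 2070\right) \left(-2586\right) = -809 + 1515 \left(-2586\right) = -809 - 3917790 = -3918599$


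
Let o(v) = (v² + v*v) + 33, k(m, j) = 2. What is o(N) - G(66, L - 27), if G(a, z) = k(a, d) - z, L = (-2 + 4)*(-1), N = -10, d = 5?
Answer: 202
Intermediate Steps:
L = -2 (L = 2*(-1) = -2)
o(v) = 33 + 2*v² (o(v) = (v² + v²) + 33 = 2*v² + 33 = 33 + 2*v²)
G(a, z) = 2 - z
o(N) - G(66, L - 27) = (33 + 2*(-10)²) - (2 - (-2 - 27)) = (33 + 2*100) - (2 - 1*(-29)) = (33 + 200) - (2 + 29) = 233 - 1*31 = 233 - 31 = 202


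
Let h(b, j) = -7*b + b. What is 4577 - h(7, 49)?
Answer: 4619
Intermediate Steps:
h(b, j) = -6*b
4577 - h(7, 49) = 4577 - (-6)*7 = 4577 - 1*(-42) = 4577 + 42 = 4619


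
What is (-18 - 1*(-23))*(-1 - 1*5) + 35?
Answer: 5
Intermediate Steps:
(-18 - 1*(-23))*(-1 - 1*5) + 35 = (-18 + 23)*(-1 - 5) + 35 = 5*(-6) + 35 = -30 + 35 = 5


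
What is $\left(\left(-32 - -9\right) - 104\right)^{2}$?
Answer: $16129$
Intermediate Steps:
$\left(\left(-32 - -9\right) - 104\right)^{2} = \left(\left(-32 + 9\right) - 104\right)^{2} = \left(-23 - 104\right)^{2} = \left(-127\right)^{2} = 16129$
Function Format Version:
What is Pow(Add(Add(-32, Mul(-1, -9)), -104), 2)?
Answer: 16129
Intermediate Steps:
Pow(Add(Add(-32, Mul(-1, -9)), -104), 2) = Pow(Add(Add(-32, 9), -104), 2) = Pow(Add(-23, -104), 2) = Pow(-127, 2) = 16129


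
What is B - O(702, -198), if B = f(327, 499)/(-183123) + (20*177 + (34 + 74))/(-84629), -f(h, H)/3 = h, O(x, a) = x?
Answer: -1208871277921/1721946263 ≈ -702.04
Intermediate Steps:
f(h, H) = -3*h
B = -65001295/1721946263 (B = -3*327/(-183123) + (20*177 + (34 + 74))/(-84629) = -981*(-1/183123) + (3540 + 108)*(-1/84629) = 109/20347 + 3648*(-1/84629) = 109/20347 - 3648/84629 = -65001295/1721946263 ≈ -0.037749)
B - O(702, -198) = -65001295/1721946263 - 1*702 = -65001295/1721946263 - 702 = -1208871277921/1721946263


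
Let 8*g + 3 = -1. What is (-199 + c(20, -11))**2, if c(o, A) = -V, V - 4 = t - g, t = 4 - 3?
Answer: 167281/4 ≈ 41820.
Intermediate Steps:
g = -1/2 (g = -3/8 + (1/8)*(-1) = -3/8 - 1/8 = -1/2 ≈ -0.50000)
t = 1
V = 11/2 (V = 4 + (1 - 1*(-1/2)) = 4 + (1 + 1/2) = 4 + 3/2 = 11/2 ≈ 5.5000)
c(o, A) = -11/2 (c(o, A) = -1*11/2 = -11/2)
(-199 + c(20, -11))**2 = (-199 - 11/2)**2 = (-409/2)**2 = 167281/4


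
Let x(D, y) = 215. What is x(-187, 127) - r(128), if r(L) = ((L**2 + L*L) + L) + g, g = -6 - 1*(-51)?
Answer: -32726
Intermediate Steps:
g = 45 (g = -6 + 51 = 45)
r(L) = 45 + L + 2*L**2 (r(L) = ((L**2 + L*L) + L) + 45 = ((L**2 + L**2) + L) + 45 = (2*L**2 + L) + 45 = (L + 2*L**2) + 45 = 45 + L + 2*L**2)
x(-187, 127) - r(128) = 215 - (45 + 128 + 2*128**2) = 215 - (45 + 128 + 2*16384) = 215 - (45 + 128 + 32768) = 215 - 1*32941 = 215 - 32941 = -32726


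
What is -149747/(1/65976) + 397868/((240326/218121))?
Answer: -1187131969372722/120163 ≈ -9.8793e+9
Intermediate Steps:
-149747/(1/65976) + 397868/((240326/218121)) = -149747/1/65976 + 397868/((240326*(1/218121))) = -149747*65976 + 397868/(240326/218121) = -9879708072 + 397868*(218121/240326) = -9879708072 + 43391683014/120163 = -1187131969372722/120163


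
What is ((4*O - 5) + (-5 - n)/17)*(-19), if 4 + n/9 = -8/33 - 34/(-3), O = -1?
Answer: 46360/187 ≈ 247.91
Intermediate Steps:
n = 702/11 (n = -36 + 9*(-8/33 - 34/(-3)) = -36 + 9*(-8*1/33 - 34*(-1/3)) = -36 + 9*(-8/33 + 34/3) = -36 + 9*(122/11) = -36 + 1098/11 = 702/11 ≈ 63.818)
((4*O - 5) + (-5 - n)/17)*(-19) = ((4*(-1) - 5) + (-5 - 1*702/11)/17)*(-19) = ((-4 - 5) + (-5 - 702/11)*(1/17))*(-19) = (-9 - 757/11*1/17)*(-19) = (-9 - 757/187)*(-19) = -2440/187*(-19) = 46360/187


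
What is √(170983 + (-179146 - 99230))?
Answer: I*√107393 ≈ 327.71*I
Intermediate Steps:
√(170983 + (-179146 - 99230)) = √(170983 - 278376) = √(-107393) = I*√107393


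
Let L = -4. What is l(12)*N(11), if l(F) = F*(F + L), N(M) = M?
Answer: 1056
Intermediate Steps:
l(F) = F*(-4 + F) (l(F) = F*(F - 4) = F*(-4 + F))
l(12)*N(11) = (12*(-4 + 12))*11 = (12*8)*11 = 96*11 = 1056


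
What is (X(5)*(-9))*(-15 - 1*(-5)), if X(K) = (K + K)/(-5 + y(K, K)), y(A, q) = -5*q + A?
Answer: -36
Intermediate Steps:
y(A, q) = A - 5*q
X(K) = 2*K/(-5 - 4*K) (X(K) = (K + K)/(-5 + (K - 5*K)) = (2*K)/(-5 - 4*K) = 2*K/(-5 - 4*K))
(X(5)*(-9))*(-15 - 1*(-5)) = ((2*5/(-5 - 4*5))*(-9))*(-15 - 1*(-5)) = ((2*5/(-5 - 20))*(-9))*(-15 + 5) = ((2*5/(-25))*(-9))*(-10) = ((2*5*(-1/25))*(-9))*(-10) = -2/5*(-9)*(-10) = (18/5)*(-10) = -36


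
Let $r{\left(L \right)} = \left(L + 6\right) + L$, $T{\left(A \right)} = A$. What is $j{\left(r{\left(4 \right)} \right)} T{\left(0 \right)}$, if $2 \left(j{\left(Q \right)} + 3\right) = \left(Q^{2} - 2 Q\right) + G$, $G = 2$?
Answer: $0$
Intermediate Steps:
$r{\left(L \right)} = 6 + 2 L$ ($r{\left(L \right)} = \left(6 + L\right) + L = 6 + 2 L$)
$j{\left(Q \right)} = -2 + \frac{Q^{2}}{2} - Q$ ($j{\left(Q \right)} = -3 + \frac{\left(Q^{2} - 2 Q\right) + 2}{2} = -3 + \frac{2 + Q^{2} - 2 Q}{2} = -3 + \left(1 + \frac{Q^{2}}{2} - Q\right) = -2 + \frac{Q^{2}}{2} - Q$)
$j{\left(r{\left(4 \right)} \right)} T{\left(0 \right)} = \left(-2 + \frac{\left(6 + 2 \cdot 4\right)^{2}}{2} - \left(6 + 2 \cdot 4\right)\right) 0 = \left(-2 + \frac{\left(6 + 8\right)^{2}}{2} - \left(6 + 8\right)\right) 0 = \left(-2 + \frac{14^{2}}{2} - 14\right) 0 = \left(-2 + \frac{1}{2} \cdot 196 - 14\right) 0 = \left(-2 + 98 - 14\right) 0 = 82 \cdot 0 = 0$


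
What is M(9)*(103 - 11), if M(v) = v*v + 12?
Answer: 8556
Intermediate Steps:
M(v) = 12 + v**2 (M(v) = v**2 + 12 = 12 + v**2)
M(9)*(103 - 11) = (12 + 9**2)*(103 - 11) = (12 + 81)*92 = 93*92 = 8556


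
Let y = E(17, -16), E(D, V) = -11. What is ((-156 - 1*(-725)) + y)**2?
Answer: 311364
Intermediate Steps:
y = -11
((-156 - 1*(-725)) + y)**2 = ((-156 - 1*(-725)) - 11)**2 = ((-156 + 725) - 11)**2 = (569 - 11)**2 = 558**2 = 311364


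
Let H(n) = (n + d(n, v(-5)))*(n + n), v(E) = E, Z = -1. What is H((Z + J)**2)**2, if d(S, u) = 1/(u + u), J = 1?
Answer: 0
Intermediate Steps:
d(S, u) = 1/(2*u)
H(n) = 2*n*(-1/10 + n) (H(n) = (n + (1/2)/(-5))*(n + n) = (n + (1/2)*(-1/5))*(2*n) = (n - 1/10)*(2*n) = (-1/10 + n)*(2*n) = 2*n*(-1/10 + n))
H((Z + J)**2)**2 = ((-1 + 1)**2*(-1 + 10*(-1 + 1)**2)/5)**2 = ((1/5)*0**2*(-1 + 10*0**2))**2 = ((1/5)*0*(-1 + 10*0))**2 = ((1/5)*0*(-1 + 0))**2 = ((1/5)*0*(-1))**2 = 0**2 = 0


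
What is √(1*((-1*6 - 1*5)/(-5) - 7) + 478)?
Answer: 13*√70/5 ≈ 21.753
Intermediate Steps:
√(1*((-1*6 - 1*5)/(-5) - 7) + 478) = √(1*((-6 - 5)*(-⅕) - 7) + 478) = √(1*(-11*(-⅕) - 7) + 478) = √(1*(11/5 - 7) + 478) = √(1*(-24/5) + 478) = √(-24/5 + 478) = √(2366/5) = 13*√70/5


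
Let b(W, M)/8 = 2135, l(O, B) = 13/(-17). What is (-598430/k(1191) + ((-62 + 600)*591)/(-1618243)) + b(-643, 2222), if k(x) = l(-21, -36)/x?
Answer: 19607658554489296/21037159 ≈ 9.3205e+8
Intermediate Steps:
l(O, B) = -13/17 (l(O, B) = 13*(-1/17) = -13/17)
b(W, M) = 17080 (b(W, M) = 8*2135 = 17080)
k(x) = -13/(17*x)
(-598430/k(1191) + ((-62 + 600)*591)/(-1618243)) + b(-643, 2222) = (-598430/((-13/17/1191)) + ((-62 + 600)*591)/(-1618243)) + 17080 = (-598430/((-13/17*1/1191)) + (538*591)*(-1/1618243)) + 17080 = (-598430/(-13/20247) + 317958*(-1/1618243)) + 17080 = (-598430*(-20247/13) - 317958/1618243) + 17080 = (12116412210/13 - 317958/1618243) + 17080 = 19607299239813576/21037159 + 17080 = 19607658554489296/21037159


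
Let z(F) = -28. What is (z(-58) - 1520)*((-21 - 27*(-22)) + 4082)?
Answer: -7205940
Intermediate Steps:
(z(-58) - 1520)*((-21 - 27*(-22)) + 4082) = (-28 - 1520)*((-21 - 27*(-22)) + 4082) = -1548*((-21 + 594) + 4082) = -1548*(573 + 4082) = -1548*4655 = -7205940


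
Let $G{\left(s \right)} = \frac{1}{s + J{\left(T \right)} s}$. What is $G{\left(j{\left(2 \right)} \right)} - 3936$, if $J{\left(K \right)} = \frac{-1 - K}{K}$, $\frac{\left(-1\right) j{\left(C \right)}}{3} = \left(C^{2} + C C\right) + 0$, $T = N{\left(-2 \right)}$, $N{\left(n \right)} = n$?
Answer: $- \frac{47233}{12} \approx -3936.1$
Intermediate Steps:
$T = -2$
$j{\left(C \right)} = - 6 C^{2}$ ($j{\left(C \right)} = - 3 \left(\left(C^{2} + C C\right) + 0\right) = - 3 \left(\left(C^{2} + C^{2}\right) + 0\right) = - 3 \left(2 C^{2} + 0\right) = - 3 \cdot 2 C^{2} = - 6 C^{2}$)
$J{\left(K \right)} = \frac{-1 - K}{K}$
$G{\left(s \right)} = \frac{2}{s}$ ($G{\left(s \right)} = \frac{1}{s + \frac{-1 - -2}{-2} s} = \frac{1}{s + - \frac{-1 + 2}{2} s} = \frac{1}{s + \left(- \frac{1}{2}\right) 1 s} = \frac{1}{s - \frac{s}{2}} = \frac{1}{\frac{1}{2} s} = \frac{2}{s}$)
$G{\left(j{\left(2 \right)} \right)} - 3936 = \frac{2}{\left(-6\right) 2^{2}} - 3936 = \frac{2}{\left(-6\right) 4} - 3936 = \frac{2}{-24} - 3936 = 2 \left(- \frac{1}{24}\right) - 3936 = - \frac{1}{12} - 3936 = - \frac{47233}{12}$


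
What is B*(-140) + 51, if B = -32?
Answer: 4531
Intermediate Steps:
B*(-140) + 51 = -32*(-140) + 51 = 4480 + 51 = 4531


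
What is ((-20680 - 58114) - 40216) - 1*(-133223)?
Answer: 14213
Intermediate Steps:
((-20680 - 58114) - 40216) - 1*(-133223) = (-78794 - 40216) + 133223 = -119010 + 133223 = 14213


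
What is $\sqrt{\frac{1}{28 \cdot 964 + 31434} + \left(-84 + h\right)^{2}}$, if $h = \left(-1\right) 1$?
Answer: $\frac{\sqrt{24663241822526}}{58426} \approx 85.0$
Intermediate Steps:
$h = -1$
$\sqrt{\frac{1}{28 \cdot 964 + 31434} + \left(-84 + h\right)^{2}} = \sqrt{\frac{1}{28 \cdot 964 + 31434} + \left(-84 - 1\right)^{2}} = \sqrt{\frac{1}{26992 + 31434} + \left(-85\right)^{2}} = \sqrt{\frac{1}{58426} + 7225} = \sqrt{\frac{422127851}{58426}} = \frac{\sqrt{24663241822526}}{58426}$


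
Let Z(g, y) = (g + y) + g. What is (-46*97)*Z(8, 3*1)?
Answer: -84778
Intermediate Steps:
Z(g, y) = y + 2*g
(-46*97)*Z(8, 3*1) = (-46*97)*(3*1 + 2*8) = -4462*(3 + 16) = -4462*19 = -84778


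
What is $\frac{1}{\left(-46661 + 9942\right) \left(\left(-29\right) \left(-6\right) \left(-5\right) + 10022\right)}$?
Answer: $- \frac{1}{336052288} \approx -2.9757 \cdot 10^{-9}$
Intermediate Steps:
$\frac{1}{\left(-46661 + 9942\right) \left(\left(-29\right) \left(-6\right) \left(-5\right) + 10022\right)} = \frac{1}{\left(-36719\right) \left(174 \left(-5\right) + 10022\right)} = \frac{1}{\left(-36719\right) \left(-870 + 10022\right)} = \frac{1}{\left(-36719\right) 9152} = \frac{1}{-336052288} = - \frac{1}{336052288}$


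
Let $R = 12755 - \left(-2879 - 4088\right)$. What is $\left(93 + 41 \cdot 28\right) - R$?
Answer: $-18481$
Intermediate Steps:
$R = 19722$ ($R = 12755 - -6967 = 12755 + 6967 = 19722$)
$\left(93 + 41 \cdot 28\right) - R = \left(93 + 41 \cdot 28\right) - 19722 = \left(93 + 1148\right) - 19722 = 1241 - 19722 = -18481$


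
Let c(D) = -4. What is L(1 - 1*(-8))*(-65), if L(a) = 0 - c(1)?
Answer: -260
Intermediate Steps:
L(a) = 4 (L(a) = 0 - 1*(-4) = 0 + 4 = 4)
L(1 - 1*(-8))*(-65) = 4*(-65) = -260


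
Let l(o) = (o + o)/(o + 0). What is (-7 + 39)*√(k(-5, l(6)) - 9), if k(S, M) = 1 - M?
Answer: 32*I*√10 ≈ 101.19*I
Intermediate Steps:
l(o) = 2 (l(o) = (2*o)/o = 2)
(-7 + 39)*√(k(-5, l(6)) - 9) = (-7 + 39)*√((1 - 1*2) - 9) = 32*√((1 - 2) - 9) = 32*√(-1 - 9) = 32*√(-10) = 32*(I*√10) = 32*I*√10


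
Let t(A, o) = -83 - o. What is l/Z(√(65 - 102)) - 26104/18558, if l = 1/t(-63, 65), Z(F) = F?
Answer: -13052/9279 + I*√37/5476 ≈ -1.4066 + 0.0011108*I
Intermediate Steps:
l = -1/148 (l = 1/(-83 - 1*65) = 1/(-83 - 65) = 1/(-148) = -1/148 ≈ -0.0067568)
l/Z(√(65 - 102)) - 26104/18558 = -1/(148*√(65 - 102)) - 26104/18558 = -(-I*√37/37)/148 - 26104*1/18558 = -(-I*√37/37)/148 - 13052/9279 = -(-1)*I*√37/5476 - 13052/9279 = I*√37/5476 - 13052/9279 = -13052/9279 + I*√37/5476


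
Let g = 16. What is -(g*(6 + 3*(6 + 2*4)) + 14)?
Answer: -782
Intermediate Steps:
-(g*(6 + 3*(6 + 2*4)) + 14) = -(16*(6 + 3*(6 + 2*4)) + 14) = -(16*(6 + 3*(6 + 8)) + 14) = -(16*(6 + 3*14) + 14) = -(16*(6 + 42) + 14) = -(16*48 + 14) = -(768 + 14) = -1*782 = -782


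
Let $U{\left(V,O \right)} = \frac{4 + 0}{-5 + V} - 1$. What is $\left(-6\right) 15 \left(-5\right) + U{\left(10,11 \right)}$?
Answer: $\frac{2249}{5} \approx 449.8$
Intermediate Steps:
$U{\left(V,O \right)} = -1 + \frac{4}{-5 + V}$ ($U{\left(V,O \right)} = \frac{4}{-5 + V} - 1 = -1 + \frac{4}{-5 + V}$)
$\left(-6\right) 15 \left(-5\right) + U{\left(10,11 \right)} = \left(-6\right) 15 \left(-5\right) + \frac{9 - 10}{-5 + 10} = \left(-90\right) \left(-5\right) + \frac{9 - 10}{5} = 450 + \frac{1}{5} \left(-1\right) = 450 - \frac{1}{5} = \frac{2249}{5}$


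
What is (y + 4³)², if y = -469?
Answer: 164025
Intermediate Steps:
(y + 4³)² = (-469 + 4³)² = (-469 + 64)² = (-405)² = 164025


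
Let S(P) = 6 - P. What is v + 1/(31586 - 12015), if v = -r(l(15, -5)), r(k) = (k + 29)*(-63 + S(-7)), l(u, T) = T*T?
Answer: 52841701/19571 ≈ 2700.0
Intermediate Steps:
l(u, T) = T²
r(k) = -1450 - 50*k (r(k) = (k + 29)*(-63 + (6 - 1*(-7))) = (29 + k)*(-63 + (6 + 7)) = (29 + k)*(-63 + 13) = (29 + k)*(-50) = -1450 - 50*k)
v = 2700 (v = -(-1450 - 50*(-5)²) = -(-1450 - 50*25) = -(-1450 - 1250) = -1*(-2700) = 2700)
v + 1/(31586 - 12015) = 2700 + 1/(31586 - 12015) = 2700 + 1/19571 = 52841701/19571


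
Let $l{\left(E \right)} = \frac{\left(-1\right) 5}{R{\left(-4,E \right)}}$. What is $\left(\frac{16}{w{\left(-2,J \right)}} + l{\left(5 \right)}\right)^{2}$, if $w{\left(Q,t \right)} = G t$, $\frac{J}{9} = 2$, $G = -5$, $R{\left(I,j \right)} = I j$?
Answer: $\frac{169}{32400} \approx 0.005216$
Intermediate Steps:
$J = 18$ ($J = 9 \cdot 2 = 18$)
$w{\left(Q,t \right)} = - 5 t$
$l{\left(E \right)} = \frac{5}{4 E}$ ($l{\left(E \right)} = \frac{\left(-1\right) 5}{\left(-4\right) E} = - 5 \left(- \frac{1}{4 E}\right) = \frac{5}{4 E}$)
$\left(\frac{16}{w{\left(-2,J \right)}} + l{\left(5 \right)}\right)^{2} = \left(\frac{16}{\left(-5\right) 18} + \frac{5}{4 \cdot 5}\right)^{2} = \left(\frac{16}{-90} + \frac{5}{4} \cdot \frac{1}{5}\right)^{2} = \left(16 \left(- \frac{1}{90}\right) + \frac{1}{4}\right)^{2} = \left(- \frac{8}{45} + \frac{1}{4}\right)^{2} = \left(\frac{13}{180}\right)^{2} = \frac{169}{32400}$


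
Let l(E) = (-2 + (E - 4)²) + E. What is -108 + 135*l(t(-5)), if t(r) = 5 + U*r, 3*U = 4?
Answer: 3732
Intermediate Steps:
U = 4/3 (U = (⅓)*4 = 4/3 ≈ 1.3333)
t(r) = 5 + 4*r/3
l(E) = -2 + E + (-4 + E)² (l(E) = (-2 + (-4 + E)²) + E = -2 + E + (-4 + E)²)
-108 + 135*l(t(-5)) = -108 + 135*(-2 + (5 + (4/3)*(-5)) + (-4 + (5 + (4/3)*(-5)))²) = -108 + 135*(-2 + (5 - 20/3) + (-4 + (5 - 20/3))²) = -108 + 135*(-2 - 5/3 + (-4 - 5/3)²) = -108 + 135*(-2 - 5/3 + (-17/3)²) = -108 + 135*(-2 - 5/3 + 289/9) = -108 + 135*(256/9) = -108 + 3840 = 3732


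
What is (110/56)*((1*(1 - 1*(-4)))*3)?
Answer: 825/28 ≈ 29.464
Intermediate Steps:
(110/56)*((1*(1 - 1*(-4)))*3) = (110*(1/56))*((1*(1 + 4))*3) = 55*((1*5)*3)/28 = 55*(5*3)/28 = (55/28)*15 = 825/28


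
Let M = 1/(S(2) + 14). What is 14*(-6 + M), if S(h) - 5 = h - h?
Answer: -1582/19 ≈ -83.263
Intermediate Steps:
S(h) = 5 (S(h) = 5 + (h - h) = 5 + 0 = 5)
M = 1/19 (M = 1/(5 + 14) = 1/19 ≈ 0.052632)
14*(-6 + M) = 14*(-6 + 1/19) = 14*(-113/19) = -1582/19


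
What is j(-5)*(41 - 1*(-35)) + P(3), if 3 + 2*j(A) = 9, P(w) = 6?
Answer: 234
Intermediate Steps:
j(A) = 3 (j(A) = -3/2 + (1/2)*9 = -3/2 + 9/2 = 3)
j(-5)*(41 - 1*(-35)) + P(3) = 3*(41 - 1*(-35)) + 6 = 3*(41 + 35) + 6 = 3*76 + 6 = 228 + 6 = 234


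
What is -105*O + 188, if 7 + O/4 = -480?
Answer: 204728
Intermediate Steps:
O = -1948 (O = -28 + 4*(-480) = -28 - 1920 = -1948)
-105*O + 188 = -105*(-1948) + 188 = 204540 + 188 = 204728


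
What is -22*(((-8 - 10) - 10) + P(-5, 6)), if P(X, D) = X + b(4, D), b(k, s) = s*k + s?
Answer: 66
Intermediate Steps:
b(k, s) = s + k*s (b(k, s) = k*s + s = s + k*s)
P(X, D) = X + 5*D (P(X, D) = X + D*(1 + 4) = X + D*5 = X + 5*D)
-22*(((-8 - 10) - 10) + P(-5, 6)) = -22*(((-8 - 10) - 10) + (-5 + 5*6)) = -22*((-18 - 10) + (-5 + 30)) = -22*(-28 + 25) = -22*(-3) = 66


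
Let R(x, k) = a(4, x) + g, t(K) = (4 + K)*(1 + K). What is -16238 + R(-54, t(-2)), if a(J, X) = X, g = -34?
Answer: -16326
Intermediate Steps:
t(K) = (1 + K)*(4 + K)
R(x, k) = -34 + x (R(x, k) = x - 34 = -34 + x)
-16238 + R(-54, t(-2)) = -16238 + (-34 - 54) = -16238 - 88 = -16326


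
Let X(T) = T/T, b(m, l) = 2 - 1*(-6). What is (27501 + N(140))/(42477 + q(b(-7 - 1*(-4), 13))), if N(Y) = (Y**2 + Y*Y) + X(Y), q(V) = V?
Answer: 66702/42485 ≈ 1.5700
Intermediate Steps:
b(m, l) = 8 (b(m, l) = 2 + 6 = 8)
X(T) = 1
N(Y) = 1 + 2*Y**2 (N(Y) = (Y**2 + Y*Y) + 1 = (Y**2 + Y**2) + 1 = 2*Y**2 + 1 = 1 + 2*Y**2)
(27501 + N(140))/(42477 + q(b(-7 - 1*(-4), 13))) = (27501 + (1 + 2*140**2))/(42477 + 8) = (27501 + (1 + 2*19600))/42485 = (27501 + (1 + 39200))*(1/42485) = (27501 + 39201)*(1/42485) = 66702*(1/42485) = 66702/42485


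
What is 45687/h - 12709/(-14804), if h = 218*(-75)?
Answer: -78093033/40340900 ≈ -1.9358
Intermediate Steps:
h = -16350
45687/h - 12709/(-14804) = 45687/(-16350) - 12709/(-14804) = 45687*(-1/16350) - 12709*(-1/14804) = -15229/5450 + 12709/14804 = -78093033/40340900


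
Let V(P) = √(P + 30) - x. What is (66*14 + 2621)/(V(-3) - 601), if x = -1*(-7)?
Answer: -2155360/369637 - 10635*√3/369637 ≈ -5.8809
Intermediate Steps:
x = 7
V(P) = -7 + √(30 + P) (V(P) = √(P + 30) - 1*7 = √(30 + P) - 7 = -7 + √(30 + P))
(66*14 + 2621)/(V(-3) - 601) = (66*14 + 2621)/((-7 + √(30 - 3)) - 601) = (924 + 2621)/((-7 + √27) - 601) = 3545/((-7 + 3*√3) - 601) = 3545/(-608 + 3*√3)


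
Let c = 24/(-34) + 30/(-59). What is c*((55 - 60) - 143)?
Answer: 180264/1003 ≈ 179.72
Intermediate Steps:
c = -1218/1003 (c = 24*(-1/34) + 30*(-1/59) = -12/17 - 30/59 = -1218/1003 ≈ -1.2144)
c*((55 - 60) - 143) = -1218*((55 - 60) - 143)/1003 = -1218*(-5 - 143)/1003 = -1218/1003*(-148) = 180264/1003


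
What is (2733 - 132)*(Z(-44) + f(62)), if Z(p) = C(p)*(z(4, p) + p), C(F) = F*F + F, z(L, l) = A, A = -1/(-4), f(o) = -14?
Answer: -215334189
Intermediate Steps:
A = ¼ (A = -1*(-¼) = ¼ ≈ 0.25000)
z(L, l) = ¼
C(F) = F + F² (C(F) = F² + F = F + F²)
Z(p) = p*(1 + p)*(¼ + p) (Z(p) = (p*(1 + p))*(¼ + p) = p*(1 + p)*(¼ + p))
(2733 - 132)*(Z(-44) + f(62)) = (2733 - 132)*((¼)*(-44)*(1 - 44)*(1 + 4*(-44)) - 14) = 2601*((¼)*(-44)*(-43)*(1 - 176) - 14) = 2601*((¼)*(-44)*(-43)*(-175) - 14) = 2601*(-82775 - 14) = 2601*(-82789) = -215334189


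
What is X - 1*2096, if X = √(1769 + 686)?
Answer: -2096 + √2455 ≈ -2046.5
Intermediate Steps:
X = √2455 ≈ 49.548
X - 1*2096 = √2455 - 1*2096 = √2455 - 2096 = -2096 + √2455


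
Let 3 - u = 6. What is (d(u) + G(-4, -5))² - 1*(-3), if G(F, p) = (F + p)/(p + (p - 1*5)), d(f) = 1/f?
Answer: 691/225 ≈ 3.0711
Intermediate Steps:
u = -3 (u = 3 - 1*6 = 3 - 6 = -3)
G(F, p) = (F + p)/(-5 + 2*p) (G(F, p) = (F + p)/(p + (p - 5)) = (F + p)/(p + (-5 + p)) = (F + p)/(-5 + 2*p))
(d(u) + G(-4, -5))² - 1*(-3) = (1/(-3) + (-4 - 5)/(-5 + 2*(-5)))² - 1*(-3) = (-⅓ - 9/(-5 - 10))² + 3 = (-⅓ - 9/(-15))² + 3 = (-⅓ - 1/15*(-9))² + 3 = (-⅓ + ⅗)² + 3 = (4/15)² + 3 = 16/225 + 3 = 691/225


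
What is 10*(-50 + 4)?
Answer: -460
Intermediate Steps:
10*(-50 + 4) = 10*(-46) = -460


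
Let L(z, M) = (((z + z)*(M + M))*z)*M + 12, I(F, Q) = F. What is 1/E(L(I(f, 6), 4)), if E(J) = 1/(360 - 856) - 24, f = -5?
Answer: -496/11905 ≈ -0.041663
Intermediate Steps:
L(z, M) = 12 + 4*M**2*z**2 (L(z, M) = (((2*z)*(2*M))*z)*M + 12 = ((4*M*z)*z)*M + 12 = (4*M*z**2)*M + 12 = 4*M**2*z**2 + 12 = 12 + 4*M**2*z**2)
E(J) = -11905/496 (E(J) = 1/(-496) - 24 = -1/496 - 24 = -11905/496)
1/E(L(I(f, 6), 4)) = 1/(-11905/496) = -496/11905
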